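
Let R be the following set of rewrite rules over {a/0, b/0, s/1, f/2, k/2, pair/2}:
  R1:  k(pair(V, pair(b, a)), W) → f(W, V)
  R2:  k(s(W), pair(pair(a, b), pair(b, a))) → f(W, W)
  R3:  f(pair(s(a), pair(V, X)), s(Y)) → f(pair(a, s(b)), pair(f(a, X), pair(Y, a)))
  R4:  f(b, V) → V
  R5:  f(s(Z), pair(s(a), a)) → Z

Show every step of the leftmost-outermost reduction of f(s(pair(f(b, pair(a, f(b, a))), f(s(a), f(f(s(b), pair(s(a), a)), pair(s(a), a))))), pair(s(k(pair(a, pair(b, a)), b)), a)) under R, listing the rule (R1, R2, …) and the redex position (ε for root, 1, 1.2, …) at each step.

1. f(s(pair(f(b, pair(a, f(b, a))), f(s(a), f(f(s(b), pair(s(a), a)), pair(s(a), a))))), pair(s(k(pair(a, pair(b, a)), b)), a))  →  f(s(pair(pair(a, f(b, a)), f(s(a), f(f(s(b), pair(s(a), a)), pair(s(a), a))))), pair(s(k(pair(a, pair(b, a)), b)), a))   [R4 at 1.1.1]
2. f(s(pair(pair(a, f(b, a)), f(s(a), f(f(s(b), pair(s(a), a)), pair(s(a), a))))), pair(s(k(pair(a, pair(b, a)), b)), a))  →  f(s(pair(pair(a, a), f(s(a), f(f(s(b), pair(s(a), a)), pair(s(a), a))))), pair(s(k(pair(a, pair(b, a)), b)), a))   [R4 at 1.1.1.2]
3. f(s(pair(pair(a, a), f(s(a), f(f(s(b), pair(s(a), a)), pair(s(a), a))))), pair(s(k(pair(a, pair(b, a)), b)), a))  →  f(s(pair(pair(a, a), f(s(a), f(b, pair(s(a), a))))), pair(s(k(pair(a, pair(b, a)), b)), a))   [R5 at 1.1.2.2.1]
4. f(s(pair(pair(a, a), f(s(a), f(b, pair(s(a), a))))), pair(s(k(pair(a, pair(b, a)), b)), a))  →  f(s(pair(pair(a, a), f(s(a), pair(s(a), a)))), pair(s(k(pair(a, pair(b, a)), b)), a))   [R4 at 1.1.2.2]
5. f(s(pair(pair(a, a), f(s(a), pair(s(a), a)))), pair(s(k(pair(a, pair(b, a)), b)), a))  →  f(s(pair(pair(a, a), a)), pair(s(k(pair(a, pair(b, a)), b)), a))   [R5 at 1.1.2]
6. f(s(pair(pair(a, a), a)), pair(s(k(pair(a, pair(b, a)), b)), a))  →  f(s(pair(pair(a, a), a)), pair(s(f(b, a)), a))   [R1 at 2.1.1]
7. f(s(pair(pair(a, a), a)), pair(s(f(b, a)), a))  →  f(s(pair(pair(a, a), a)), pair(s(a), a))   [R4 at 2.1.1]
8. f(s(pair(pair(a, a), a)), pair(s(a), a))  →  pair(pair(a, a), a)   [R5 at ε]

pair(pair(a, a), a)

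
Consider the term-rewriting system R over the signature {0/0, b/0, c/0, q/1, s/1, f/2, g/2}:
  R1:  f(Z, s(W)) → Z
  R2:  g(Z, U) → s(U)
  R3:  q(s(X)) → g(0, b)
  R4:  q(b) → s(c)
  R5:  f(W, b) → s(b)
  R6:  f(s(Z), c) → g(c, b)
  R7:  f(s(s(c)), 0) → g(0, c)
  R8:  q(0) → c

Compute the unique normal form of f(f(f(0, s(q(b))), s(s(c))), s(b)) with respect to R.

1. f(f(f(0, s(q(b))), s(s(c))), s(b))  →  f(f(0, s(q(b))), s(s(c)))   [R1 at ε]
2. f(f(0, s(q(b))), s(s(c)))  →  f(0, s(q(b)))   [R1 at ε]
3. f(0, s(q(b)))  →  0   [R1 at ε]

0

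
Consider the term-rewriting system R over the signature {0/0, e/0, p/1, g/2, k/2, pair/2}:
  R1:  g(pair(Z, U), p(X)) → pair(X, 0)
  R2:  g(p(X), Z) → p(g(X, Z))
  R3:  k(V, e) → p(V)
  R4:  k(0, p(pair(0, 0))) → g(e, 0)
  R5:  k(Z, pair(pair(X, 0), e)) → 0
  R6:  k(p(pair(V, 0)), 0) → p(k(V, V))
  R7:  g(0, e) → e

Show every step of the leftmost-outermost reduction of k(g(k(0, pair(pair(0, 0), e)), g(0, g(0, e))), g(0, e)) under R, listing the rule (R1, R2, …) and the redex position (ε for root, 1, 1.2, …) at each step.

1. k(g(k(0, pair(pair(0, 0), e)), g(0, g(0, e))), g(0, e))  →  k(g(0, g(0, g(0, e))), g(0, e))   [R5 at 1.1]
2. k(g(0, g(0, g(0, e))), g(0, e))  →  k(g(0, g(0, e)), g(0, e))   [R7 at 1.2.2]
3. k(g(0, g(0, e)), g(0, e))  →  k(g(0, e), g(0, e))   [R7 at 1.2]
4. k(g(0, e), g(0, e))  →  k(e, g(0, e))   [R7 at 1]
5. k(e, g(0, e))  →  k(e, e)   [R7 at 2]
6. k(e, e)  →  p(e)   [R3 at ε]

p(e)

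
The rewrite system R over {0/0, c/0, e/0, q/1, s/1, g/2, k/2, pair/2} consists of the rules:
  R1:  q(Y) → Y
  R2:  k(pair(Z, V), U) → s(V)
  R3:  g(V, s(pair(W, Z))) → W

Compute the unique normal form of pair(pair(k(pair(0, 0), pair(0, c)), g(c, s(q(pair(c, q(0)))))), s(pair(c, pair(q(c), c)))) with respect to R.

1. pair(pair(k(pair(0, 0), pair(0, c)), g(c, s(q(pair(c, q(0)))))), s(pair(c, pair(q(c), c))))  →  pair(pair(s(0), g(c, s(q(pair(c, q(0)))))), s(pair(c, pair(q(c), c))))   [R2 at 1.1]
2. pair(pair(s(0), g(c, s(q(pair(c, q(0)))))), s(pair(c, pair(q(c), c))))  →  pair(pair(s(0), g(c, s(pair(c, q(0))))), s(pair(c, pair(q(c), c))))   [R1 at 1.2.2.1]
3. pair(pair(s(0), g(c, s(pair(c, q(0))))), s(pair(c, pair(q(c), c))))  →  pair(pair(s(0), c), s(pair(c, pair(q(c), c))))   [R3 at 1.2]
4. pair(pair(s(0), c), s(pair(c, pair(q(c), c))))  →  pair(pair(s(0), c), s(pair(c, pair(c, c))))   [R1 at 2.1.2.1]

pair(pair(s(0), c), s(pair(c, pair(c, c))))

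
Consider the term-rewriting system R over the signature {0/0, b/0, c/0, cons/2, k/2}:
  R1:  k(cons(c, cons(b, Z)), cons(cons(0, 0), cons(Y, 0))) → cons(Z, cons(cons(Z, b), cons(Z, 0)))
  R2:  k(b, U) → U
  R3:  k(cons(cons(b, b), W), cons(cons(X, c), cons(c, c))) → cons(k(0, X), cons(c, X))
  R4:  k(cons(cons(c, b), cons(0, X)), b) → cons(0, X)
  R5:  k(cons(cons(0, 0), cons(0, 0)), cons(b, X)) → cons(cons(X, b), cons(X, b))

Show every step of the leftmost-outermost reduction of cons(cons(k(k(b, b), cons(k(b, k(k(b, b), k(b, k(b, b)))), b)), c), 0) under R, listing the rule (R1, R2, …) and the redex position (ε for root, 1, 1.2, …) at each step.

cons(cons(cons(b, b), c), 0)

1. cons(cons(k(k(b, b), cons(k(b, k(k(b, b), k(b, k(b, b)))), b)), c), 0)  →  cons(cons(k(b, cons(k(b, k(k(b, b), k(b, k(b, b)))), b)), c), 0)   [R2 at 1.1.1]
2. cons(cons(k(b, cons(k(b, k(k(b, b), k(b, k(b, b)))), b)), c), 0)  →  cons(cons(cons(k(b, k(k(b, b), k(b, k(b, b)))), b), c), 0)   [R2 at 1.1]
3. cons(cons(cons(k(b, k(k(b, b), k(b, k(b, b)))), b), c), 0)  →  cons(cons(cons(k(k(b, b), k(b, k(b, b))), b), c), 0)   [R2 at 1.1.1]
4. cons(cons(cons(k(k(b, b), k(b, k(b, b))), b), c), 0)  →  cons(cons(cons(k(b, k(b, k(b, b))), b), c), 0)   [R2 at 1.1.1.1]
5. cons(cons(cons(k(b, k(b, k(b, b))), b), c), 0)  →  cons(cons(cons(k(b, k(b, b)), b), c), 0)   [R2 at 1.1.1]
6. cons(cons(cons(k(b, k(b, b)), b), c), 0)  →  cons(cons(cons(k(b, b), b), c), 0)   [R2 at 1.1.1]
7. cons(cons(cons(k(b, b), b), c), 0)  →  cons(cons(cons(b, b), c), 0)   [R2 at 1.1.1]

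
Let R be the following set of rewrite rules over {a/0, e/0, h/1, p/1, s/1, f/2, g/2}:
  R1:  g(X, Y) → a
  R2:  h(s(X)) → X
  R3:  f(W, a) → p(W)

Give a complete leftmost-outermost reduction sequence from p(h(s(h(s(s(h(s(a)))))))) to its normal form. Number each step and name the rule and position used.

1. p(h(s(h(s(s(h(s(a))))))))  →  p(h(s(s(h(s(a))))))   [R2 at 1]
2. p(h(s(s(h(s(a))))))  →  p(s(h(s(a))))   [R2 at 1]
3. p(s(h(s(a))))  →  p(s(a))   [R2 at 1.1]

p(s(a))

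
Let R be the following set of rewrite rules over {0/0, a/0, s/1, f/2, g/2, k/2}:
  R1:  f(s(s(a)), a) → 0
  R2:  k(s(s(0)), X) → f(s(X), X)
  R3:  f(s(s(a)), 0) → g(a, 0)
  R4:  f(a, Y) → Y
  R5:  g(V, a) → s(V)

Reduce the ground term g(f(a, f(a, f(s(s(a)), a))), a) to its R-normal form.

s(0)

1. g(f(a, f(a, f(s(s(a)), a))), a)  →  s(f(a, f(a, f(s(s(a)), a))))   [R5 at ε]
2. s(f(a, f(a, f(s(s(a)), a))))  →  s(f(a, f(s(s(a)), a)))   [R4 at 1]
3. s(f(a, f(s(s(a)), a)))  →  s(f(s(s(a)), a))   [R4 at 1]
4. s(f(s(s(a)), a))  →  s(0)   [R1 at 1]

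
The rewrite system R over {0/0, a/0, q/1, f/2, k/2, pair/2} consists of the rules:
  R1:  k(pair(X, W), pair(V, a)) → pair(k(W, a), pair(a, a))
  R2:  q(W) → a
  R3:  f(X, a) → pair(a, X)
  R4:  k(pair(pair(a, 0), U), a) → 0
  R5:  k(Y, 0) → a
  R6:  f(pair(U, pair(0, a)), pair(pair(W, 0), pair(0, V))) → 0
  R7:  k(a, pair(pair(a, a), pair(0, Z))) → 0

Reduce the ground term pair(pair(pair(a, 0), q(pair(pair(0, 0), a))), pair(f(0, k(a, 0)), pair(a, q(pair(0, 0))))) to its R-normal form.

pair(pair(pair(a, 0), a), pair(pair(a, 0), pair(a, a)))

1. pair(pair(pair(a, 0), q(pair(pair(0, 0), a))), pair(f(0, k(a, 0)), pair(a, q(pair(0, 0)))))  →  pair(pair(pair(a, 0), a), pair(f(0, k(a, 0)), pair(a, q(pair(0, 0)))))   [R2 at 1.2]
2. pair(pair(pair(a, 0), a), pair(f(0, k(a, 0)), pair(a, q(pair(0, 0)))))  →  pair(pair(pair(a, 0), a), pair(f(0, a), pair(a, q(pair(0, 0)))))   [R5 at 2.1.2]
3. pair(pair(pair(a, 0), a), pair(f(0, a), pair(a, q(pair(0, 0)))))  →  pair(pair(pair(a, 0), a), pair(pair(a, 0), pair(a, q(pair(0, 0)))))   [R3 at 2.1]
4. pair(pair(pair(a, 0), a), pair(pair(a, 0), pair(a, q(pair(0, 0)))))  →  pair(pair(pair(a, 0), a), pair(pair(a, 0), pair(a, a)))   [R2 at 2.2.2]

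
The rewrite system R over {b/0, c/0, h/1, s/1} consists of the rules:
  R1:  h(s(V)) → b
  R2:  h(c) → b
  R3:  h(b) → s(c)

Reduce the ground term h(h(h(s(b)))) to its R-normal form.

1. h(h(h(s(b))))  →  h(h(b))   [R1 at 1.1]
2. h(h(b))  →  h(s(c))   [R3 at 1]
3. h(s(c))  →  b   [R1 at ε]

b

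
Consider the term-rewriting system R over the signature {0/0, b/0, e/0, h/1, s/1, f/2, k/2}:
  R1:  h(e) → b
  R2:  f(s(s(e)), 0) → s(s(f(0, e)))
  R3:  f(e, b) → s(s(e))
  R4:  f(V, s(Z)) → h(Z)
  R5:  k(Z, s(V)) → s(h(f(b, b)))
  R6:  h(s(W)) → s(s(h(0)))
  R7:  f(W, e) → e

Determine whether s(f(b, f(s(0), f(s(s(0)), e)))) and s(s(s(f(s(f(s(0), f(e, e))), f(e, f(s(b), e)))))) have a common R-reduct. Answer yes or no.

no — NF(t₁) = s(e), NF(t₂) = s(s(s(e)))

Reduce t₁ = s(f(b, f(s(0), f(s(s(0)), e)))):
1. s(f(b, f(s(0), f(s(s(0)), e))))  →  s(f(b, f(s(0), e)))   [R7 at 1.2.2]
2. s(f(b, f(s(0), e)))  →  s(f(b, e))   [R7 at 1.2]
3. s(f(b, e))  →  s(e)   [R7 at 1]

Reduce t₂ = s(s(s(f(s(f(s(0), f(e, e))), f(e, f(s(b), e)))))):
1. s(s(s(f(s(f(s(0), f(e, e))), f(e, f(s(b), e))))))  →  s(s(s(f(s(f(s(0), e)), f(e, f(s(b), e))))))   [R7 at 1.1.1.1.1.2]
2. s(s(s(f(s(f(s(0), e)), f(e, f(s(b), e))))))  →  s(s(s(f(s(e), f(e, f(s(b), e))))))   [R7 at 1.1.1.1.1]
3. s(s(s(f(s(e), f(e, f(s(b), e))))))  →  s(s(s(f(s(e), f(e, e)))))   [R7 at 1.1.1.2.2]
4. s(s(s(f(s(e), f(e, e)))))  →  s(s(s(f(s(e), e))))   [R7 at 1.1.1.2]
5. s(s(s(f(s(e), e))))  →  s(s(s(e)))   [R7 at 1.1.1]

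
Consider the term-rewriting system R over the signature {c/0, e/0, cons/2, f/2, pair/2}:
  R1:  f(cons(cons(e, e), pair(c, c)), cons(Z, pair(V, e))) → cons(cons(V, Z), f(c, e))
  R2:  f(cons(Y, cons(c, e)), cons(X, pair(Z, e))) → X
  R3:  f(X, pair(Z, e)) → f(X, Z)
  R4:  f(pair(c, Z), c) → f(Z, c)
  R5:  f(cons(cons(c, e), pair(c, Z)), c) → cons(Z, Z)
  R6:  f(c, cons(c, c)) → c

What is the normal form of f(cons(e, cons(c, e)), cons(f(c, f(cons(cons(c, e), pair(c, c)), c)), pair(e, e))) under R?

1. f(cons(e, cons(c, e)), cons(f(c, f(cons(cons(c, e), pair(c, c)), c)), pair(e, e)))  →  f(c, f(cons(cons(c, e), pair(c, c)), c))   [R2 at ε]
2. f(c, f(cons(cons(c, e), pair(c, c)), c))  →  f(c, cons(c, c))   [R5 at 2]
3. f(c, cons(c, c))  →  c   [R6 at ε]

c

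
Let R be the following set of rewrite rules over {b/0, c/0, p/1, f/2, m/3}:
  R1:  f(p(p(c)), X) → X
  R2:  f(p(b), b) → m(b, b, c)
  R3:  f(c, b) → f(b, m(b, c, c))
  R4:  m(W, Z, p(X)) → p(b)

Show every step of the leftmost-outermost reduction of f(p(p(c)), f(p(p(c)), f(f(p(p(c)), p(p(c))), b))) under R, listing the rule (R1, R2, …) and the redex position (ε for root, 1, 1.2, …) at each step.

b

1. f(p(p(c)), f(p(p(c)), f(f(p(p(c)), p(p(c))), b)))  →  f(p(p(c)), f(f(p(p(c)), p(p(c))), b))   [R1 at ε]
2. f(p(p(c)), f(f(p(p(c)), p(p(c))), b))  →  f(f(p(p(c)), p(p(c))), b)   [R1 at ε]
3. f(f(p(p(c)), p(p(c))), b)  →  f(p(p(c)), b)   [R1 at 1]
4. f(p(p(c)), b)  →  b   [R1 at ε]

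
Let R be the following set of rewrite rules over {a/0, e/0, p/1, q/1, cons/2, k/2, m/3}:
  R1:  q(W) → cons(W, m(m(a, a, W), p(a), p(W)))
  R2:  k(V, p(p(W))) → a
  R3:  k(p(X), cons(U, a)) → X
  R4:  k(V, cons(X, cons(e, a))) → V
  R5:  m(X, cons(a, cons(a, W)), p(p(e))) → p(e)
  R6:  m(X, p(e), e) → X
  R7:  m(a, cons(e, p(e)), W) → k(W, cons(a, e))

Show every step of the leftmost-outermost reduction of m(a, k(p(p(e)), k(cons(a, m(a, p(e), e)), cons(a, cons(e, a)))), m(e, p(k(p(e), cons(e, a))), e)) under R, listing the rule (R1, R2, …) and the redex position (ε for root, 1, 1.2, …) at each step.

a

1. m(a, k(p(p(e)), k(cons(a, m(a, p(e), e)), cons(a, cons(e, a)))), m(e, p(k(p(e), cons(e, a))), e))  →  m(a, k(p(p(e)), cons(a, m(a, p(e), e))), m(e, p(k(p(e), cons(e, a))), e))   [R4 at 2.2]
2. m(a, k(p(p(e)), cons(a, m(a, p(e), e))), m(e, p(k(p(e), cons(e, a))), e))  →  m(a, k(p(p(e)), cons(a, a)), m(e, p(k(p(e), cons(e, a))), e))   [R6 at 2.2.2]
3. m(a, k(p(p(e)), cons(a, a)), m(e, p(k(p(e), cons(e, a))), e))  →  m(a, p(e), m(e, p(k(p(e), cons(e, a))), e))   [R3 at 2]
4. m(a, p(e), m(e, p(k(p(e), cons(e, a))), e))  →  m(a, p(e), m(e, p(e), e))   [R3 at 3.2.1]
5. m(a, p(e), m(e, p(e), e))  →  m(a, p(e), e)   [R6 at 3]
6. m(a, p(e), e)  →  a   [R6 at ε]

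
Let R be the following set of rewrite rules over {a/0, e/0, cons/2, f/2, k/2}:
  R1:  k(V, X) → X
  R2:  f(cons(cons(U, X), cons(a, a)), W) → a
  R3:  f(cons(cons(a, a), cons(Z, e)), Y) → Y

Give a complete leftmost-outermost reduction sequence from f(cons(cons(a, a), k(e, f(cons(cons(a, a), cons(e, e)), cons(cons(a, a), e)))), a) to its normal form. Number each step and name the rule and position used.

1. f(cons(cons(a, a), k(e, f(cons(cons(a, a), cons(e, e)), cons(cons(a, a), e)))), a)  →  f(cons(cons(a, a), f(cons(cons(a, a), cons(e, e)), cons(cons(a, a), e))), a)   [R1 at 1.2]
2. f(cons(cons(a, a), f(cons(cons(a, a), cons(e, e)), cons(cons(a, a), e))), a)  →  f(cons(cons(a, a), cons(cons(a, a), e)), a)   [R3 at 1.2]
3. f(cons(cons(a, a), cons(cons(a, a), e)), a)  →  a   [R3 at ε]

a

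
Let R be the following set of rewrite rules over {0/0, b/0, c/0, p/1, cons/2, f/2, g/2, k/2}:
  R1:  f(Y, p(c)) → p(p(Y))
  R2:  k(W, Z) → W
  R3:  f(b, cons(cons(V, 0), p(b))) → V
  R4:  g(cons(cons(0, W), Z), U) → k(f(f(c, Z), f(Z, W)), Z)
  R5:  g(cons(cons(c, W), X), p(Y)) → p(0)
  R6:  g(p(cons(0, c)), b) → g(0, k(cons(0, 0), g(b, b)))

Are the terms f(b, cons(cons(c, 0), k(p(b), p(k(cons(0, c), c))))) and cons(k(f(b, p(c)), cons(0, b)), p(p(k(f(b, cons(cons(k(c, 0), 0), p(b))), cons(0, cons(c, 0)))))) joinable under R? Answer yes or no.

Reduce t₁ = f(b, cons(cons(c, 0), k(p(b), p(k(cons(0, c), c))))):
1. f(b, cons(cons(c, 0), k(p(b), p(k(cons(0, c), c)))))  →  f(b, cons(cons(c, 0), p(b)))   [R2 at 2.2]
2. f(b, cons(cons(c, 0), p(b)))  →  c   [R3 at ε]

Reduce t₂ = cons(k(f(b, p(c)), cons(0, b)), p(p(k(f(b, cons(cons(k(c, 0), 0), p(b))), cons(0, cons(c, 0)))))):
1. cons(k(f(b, p(c)), cons(0, b)), p(p(k(f(b, cons(cons(k(c, 0), 0), p(b))), cons(0, cons(c, 0))))))  →  cons(f(b, p(c)), p(p(k(f(b, cons(cons(k(c, 0), 0), p(b))), cons(0, cons(c, 0))))))   [R2 at 1]
2. cons(f(b, p(c)), p(p(k(f(b, cons(cons(k(c, 0), 0), p(b))), cons(0, cons(c, 0))))))  →  cons(p(p(b)), p(p(k(f(b, cons(cons(k(c, 0), 0), p(b))), cons(0, cons(c, 0))))))   [R1 at 1]
3. cons(p(p(b)), p(p(k(f(b, cons(cons(k(c, 0), 0), p(b))), cons(0, cons(c, 0))))))  →  cons(p(p(b)), p(p(f(b, cons(cons(k(c, 0), 0), p(b))))))   [R2 at 2.1.1]
4. cons(p(p(b)), p(p(f(b, cons(cons(k(c, 0), 0), p(b))))))  →  cons(p(p(b)), p(p(k(c, 0))))   [R3 at 2.1.1]
5. cons(p(p(b)), p(p(k(c, 0))))  →  cons(p(p(b)), p(p(c)))   [R2 at 2.1.1]

no — NF(t₁) = c, NF(t₂) = cons(p(p(b)), p(p(c)))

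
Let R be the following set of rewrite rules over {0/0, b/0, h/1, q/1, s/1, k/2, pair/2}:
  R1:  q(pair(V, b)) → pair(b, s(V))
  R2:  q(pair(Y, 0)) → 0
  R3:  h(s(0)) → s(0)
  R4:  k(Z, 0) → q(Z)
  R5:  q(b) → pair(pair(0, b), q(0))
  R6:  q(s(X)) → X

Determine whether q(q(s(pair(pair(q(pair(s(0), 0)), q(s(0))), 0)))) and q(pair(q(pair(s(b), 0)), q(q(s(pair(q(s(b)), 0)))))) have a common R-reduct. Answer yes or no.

yes — NF(t₁) = 0, NF(t₂) = 0

Reduce t₁ = q(q(s(pair(pair(q(pair(s(0), 0)), q(s(0))), 0)))):
1. q(q(s(pair(pair(q(pair(s(0), 0)), q(s(0))), 0))))  →  q(pair(pair(q(pair(s(0), 0)), q(s(0))), 0))   [R6 at 1]
2. q(pair(pair(q(pair(s(0), 0)), q(s(0))), 0))  →  0   [R2 at ε]

Reduce t₂ = q(pair(q(pair(s(b), 0)), q(q(s(pair(q(s(b)), 0)))))):
1. q(pair(q(pair(s(b), 0)), q(q(s(pair(q(s(b)), 0))))))  →  q(pair(0, q(q(s(pair(q(s(b)), 0))))))   [R2 at 1.1]
2. q(pair(0, q(q(s(pair(q(s(b)), 0))))))  →  q(pair(0, q(pair(q(s(b)), 0))))   [R6 at 1.2.1]
3. q(pair(0, q(pair(q(s(b)), 0))))  →  q(pair(0, 0))   [R2 at 1.2]
4. q(pair(0, 0))  →  0   [R2 at ε]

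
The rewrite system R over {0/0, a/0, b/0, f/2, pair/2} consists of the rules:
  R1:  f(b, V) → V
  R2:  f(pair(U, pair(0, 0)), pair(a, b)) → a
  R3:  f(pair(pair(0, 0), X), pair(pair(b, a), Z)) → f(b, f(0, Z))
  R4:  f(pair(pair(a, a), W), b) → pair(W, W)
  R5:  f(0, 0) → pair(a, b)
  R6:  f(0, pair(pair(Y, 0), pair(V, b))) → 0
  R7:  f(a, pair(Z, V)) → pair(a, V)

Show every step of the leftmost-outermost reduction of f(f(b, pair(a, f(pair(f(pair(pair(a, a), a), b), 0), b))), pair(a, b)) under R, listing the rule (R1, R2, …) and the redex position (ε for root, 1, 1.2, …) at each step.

a

1. f(f(b, pair(a, f(pair(f(pair(pair(a, a), a), b), 0), b))), pair(a, b))  →  f(pair(a, f(pair(f(pair(pair(a, a), a), b), 0), b)), pair(a, b))   [R1 at 1]
2. f(pair(a, f(pair(f(pair(pair(a, a), a), b), 0), b)), pair(a, b))  →  f(pair(a, f(pair(pair(a, a), 0), b)), pair(a, b))   [R4 at 1.2.1.1]
3. f(pair(a, f(pair(pair(a, a), 0), b)), pair(a, b))  →  f(pair(a, pair(0, 0)), pair(a, b))   [R4 at 1.2]
4. f(pair(a, pair(0, 0)), pair(a, b))  →  a   [R2 at ε]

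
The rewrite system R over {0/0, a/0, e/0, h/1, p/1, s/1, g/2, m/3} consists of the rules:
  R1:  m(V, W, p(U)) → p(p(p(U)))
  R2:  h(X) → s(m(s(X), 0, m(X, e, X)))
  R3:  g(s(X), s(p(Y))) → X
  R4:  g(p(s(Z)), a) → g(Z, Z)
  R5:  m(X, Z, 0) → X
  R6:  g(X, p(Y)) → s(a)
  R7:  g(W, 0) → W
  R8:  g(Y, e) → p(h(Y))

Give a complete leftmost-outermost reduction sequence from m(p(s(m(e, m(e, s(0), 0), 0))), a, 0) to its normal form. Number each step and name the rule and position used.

p(s(e))

1. m(p(s(m(e, m(e, s(0), 0), 0))), a, 0)  →  p(s(m(e, m(e, s(0), 0), 0)))   [R5 at ε]
2. p(s(m(e, m(e, s(0), 0), 0)))  →  p(s(e))   [R5 at 1.1]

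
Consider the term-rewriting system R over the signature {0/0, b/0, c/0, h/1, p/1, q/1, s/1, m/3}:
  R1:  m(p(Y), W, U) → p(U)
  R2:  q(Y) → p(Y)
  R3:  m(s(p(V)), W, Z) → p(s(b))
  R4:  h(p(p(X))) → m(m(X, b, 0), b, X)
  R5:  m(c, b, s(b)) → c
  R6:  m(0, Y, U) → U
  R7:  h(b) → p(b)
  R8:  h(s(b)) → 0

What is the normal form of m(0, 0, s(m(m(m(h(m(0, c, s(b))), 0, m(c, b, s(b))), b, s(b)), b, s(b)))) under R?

1. m(0, 0, s(m(m(m(h(m(0, c, s(b))), 0, m(c, b, s(b))), b, s(b)), b, s(b))))  →  s(m(m(m(h(m(0, c, s(b))), 0, m(c, b, s(b))), b, s(b)), b, s(b)))   [R6 at ε]
2. s(m(m(m(h(m(0, c, s(b))), 0, m(c, b, s(b))), b, s(b)), b, s(b)))  →  s(m(m(m(h(s(b)), 0, m(c, b, s(b))), b, s(b)), b, s(b)))   [R6 at 1.1.1.1.1]
3. s(m(m(m(h(s(b)), 0, m(c, b, s(b))), b, s(b)), b, s(b)))  →  s(m(m(m(0, 0, m(c, b, s(b))), b, s(b)), b, s(b)))   [R8 at 1.1.1.1]
4. s(m(m(m(0, 0, m(c, b, s(b))), b, s(b)), b, s(b)))  →  s(m(m(m(c, b, s(b)), b, s(b)), b, s(b)))   [R6 at 1.1.1]
5. s(m(m(m(c, b, s(b)), b, s(b)), b, s(b)))  →  s(m(m(c, b, s(b)), b, s(b)))   [R5 at 1.1.1]
6. s(m(m(c, b, s(b)), b, s(b)))  →  s(m(c, b, s(b)))   [R5 at 1.1]
7. s(m(c, b, s(b)))  →  s(c)   [R5 at 1]

s(c)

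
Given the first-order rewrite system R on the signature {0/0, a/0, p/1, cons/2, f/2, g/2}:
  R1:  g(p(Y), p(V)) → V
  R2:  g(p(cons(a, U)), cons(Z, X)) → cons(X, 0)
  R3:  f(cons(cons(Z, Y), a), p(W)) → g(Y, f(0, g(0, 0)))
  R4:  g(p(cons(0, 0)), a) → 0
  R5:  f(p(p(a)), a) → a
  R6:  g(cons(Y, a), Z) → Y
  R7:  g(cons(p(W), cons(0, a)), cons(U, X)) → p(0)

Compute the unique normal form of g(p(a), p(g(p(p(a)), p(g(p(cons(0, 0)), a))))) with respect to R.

0

1. g(p(a), p(g(p(p(a)), p(g(p(cons(0, 0)), a)))))  →  g(p(p(a)), p(g(p(cons(0, 0)), a)))   [R1 at ε]
2. g(p(p(a)), p(g(p(cons(0, 0)), a)))  →  g(p(cons(0, 0)), a)   [R1 at ε]
3. g(p(cons(0, 0)), a)  →  0   [R4 at ε]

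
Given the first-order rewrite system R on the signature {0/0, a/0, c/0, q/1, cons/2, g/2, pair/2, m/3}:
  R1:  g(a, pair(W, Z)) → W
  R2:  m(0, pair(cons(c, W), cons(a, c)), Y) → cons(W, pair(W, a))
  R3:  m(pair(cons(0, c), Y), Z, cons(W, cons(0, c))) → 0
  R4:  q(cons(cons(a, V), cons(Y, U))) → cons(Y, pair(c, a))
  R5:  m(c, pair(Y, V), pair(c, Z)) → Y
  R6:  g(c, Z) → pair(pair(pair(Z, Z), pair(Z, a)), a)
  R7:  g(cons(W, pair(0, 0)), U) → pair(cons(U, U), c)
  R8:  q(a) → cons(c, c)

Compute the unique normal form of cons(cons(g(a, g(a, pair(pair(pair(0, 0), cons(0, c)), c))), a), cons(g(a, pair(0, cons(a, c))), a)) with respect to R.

1. cons(cons(g(a, g(a, pair(pair(pair(0, 0), cons(0, c)), c))), a), cons(g(a, pair(0, cons(a, c))), a))  →  cons(cons(g(a, pair(pair(0, 0), cons(0, c))), a), cons(g(a, pair(0, cons(a, c))), a))   [R1 at 1.1.2]
2. cons(cons(g(a, pair(pair(0, 0), cons(0, c))), a), cons(g(a, pair(0, cons(a, c))), a))  →  cons(cons(pair(0, 0), a), cons(g(a, pair(0, cons(a, c))), a))   [R1 at 1.1]
3. cons(cons(pair(0, 0), a), cons(g(a, pair(0, cons(a, c))), a))  →  cons(cons(pair(0, 0), a), cons(0, a))   [R1 at 2.1]

cons(cons(pair(0, 0), a), cons(0, a))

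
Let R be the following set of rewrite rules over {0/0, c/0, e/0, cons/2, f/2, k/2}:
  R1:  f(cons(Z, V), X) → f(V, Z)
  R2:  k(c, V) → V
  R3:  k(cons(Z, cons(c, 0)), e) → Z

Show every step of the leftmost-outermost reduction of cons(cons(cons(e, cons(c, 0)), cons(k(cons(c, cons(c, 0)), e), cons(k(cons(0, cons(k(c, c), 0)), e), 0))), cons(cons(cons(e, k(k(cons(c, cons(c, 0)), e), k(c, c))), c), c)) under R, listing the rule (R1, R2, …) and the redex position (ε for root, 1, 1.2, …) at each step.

cons(cons(cons(e, cons(c, 0)), cons(c, cons(0, 0))), cons(cons(cons(e, c), c), c))

1. cons(cons(cons(e, cons(c, 0)), cons(k(cons(c, cons(c, 0)), e), cons(k(cons(0, cons(k(c, c), 0)), e), 0))), cons(cons(cons(e, k(k(cons(c, cons(c, 0)), e), k(c, c))), c), c))  →  cons(cons(cons(e, cons(c, 0)), cons(c, cons(k(cons(0, cons(k(c, c), 0)), e), 0))), cons(cons(cons(e, k(k(cons(c, cons(c, 0)), e), k(c, c))), c), c))   [R3 at 1.2.1]
2. cons(cons(cons(e, cons(c, 0)), cons(c, cons(k(cons(0, cons(k(c, c), 0)), e), 0))), cons(cons(cons(e, k(k(cons(c, cons(c, 0)), e), k(c, c))), c), c))  →  cons(cons(cons(e, cons(c, 0)), cons(c, cons(k(cons(0, cons(c, 0)), e), 0))), cons(cons(cons(e, k(k(cons(c, cons(c, 0)), e), k(c, c))), c), c))   [R2 at 1.2.2.1.1.2.1]
3. cons(cons(cons(e, cons(c, 0)), cons(c, cons(k(cons(0, cons(c, 0)), e), 0))), cons(cons(cons(e, k(k(cons(c, cons(c, 0)), e), k(c, c))), c), c))  →  cons(cons(cons(e, cons(c, 0)), cons(c, cons(0, 0))), cons(cons(cons(e, k(k(cons(c, cons(c, 0)), e), k(c, c))), c), c))   [R3 at 1.2.2.1]
4. cons(cons(cons(e, cons(c, 0)), cons(c, cons(0, 0))), cons(cons(cons(e, k(k(cons(c, cons(c, 0)), e), k(c, c))), c), c))  →  cons(cons(cons(e, cons(c, 0)), cons(c, cons(0, 0))), cons(cons(cons(e, k(c, k(c, c))), c), c))   [R3 at 2.1.1.2.1]
5. cons(cons(cons(e, cons(c, 0)), cons(c, cons(0, 0))), cons(cons(cons(e, k(c, k(c, c))), c), c))  →  cons(cons(cons(e, cons(c, 0)), cons(c, cons(0, 0))), cons(cons(cons(e, k(c, c)), c), c))   [R2 at 2.1.1.2]
6. cons(cons(cons(e, cons(c, 0)), cons(c, cons(0, 0))), cons(cons(cons(e, k(c, c)), c), c))  →  cons(cons(cons(e, cons(c, 0)), cons(c, cons(0, 0))), cons(cons(cons(e, c), c), c))   [R2 at 2.1.1.2]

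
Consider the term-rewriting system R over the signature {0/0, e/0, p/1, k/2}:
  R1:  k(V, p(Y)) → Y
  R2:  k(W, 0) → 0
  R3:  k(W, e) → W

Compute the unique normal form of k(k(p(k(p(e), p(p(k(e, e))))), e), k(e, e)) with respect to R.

p(p(e))

1. k(k(p(k(p(e), p(p(k(e, e))))), e), k(e, e))  →  k(p(k(p(e), p(p(k(e, e))))), k(e, e))   [R3 at 1]
2. k(p(k(p(e), p(p(k(e, e))))), k(e, e))  →  k(p(p(k(e, e))), k(e, e))   [R1 at 1.1]
3. k(p(p(k(e, e))), k(e, e))  →  k(p(p(e)), k(e, e))   [R3 at 1.1.1]
4. k(p(p(e)), k(e, e))  →  k(p(p(e)), e)   [R3 at 2]
5. k(p(p(e)), e)  →  p(p(e))   [R3 at ε]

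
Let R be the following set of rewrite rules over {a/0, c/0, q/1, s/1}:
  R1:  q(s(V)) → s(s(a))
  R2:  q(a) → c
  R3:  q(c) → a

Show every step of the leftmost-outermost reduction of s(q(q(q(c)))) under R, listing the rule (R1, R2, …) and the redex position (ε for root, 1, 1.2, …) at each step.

s(a)

1. s(q(q(q(c))))  →  s(q(q(a)))   [R3 at 1.1.1]
2. s(q(q(a)))  →  s(q(c))   [R2 at 1.1]
3. s(q(c))  →  s(a)   [R3 at 1]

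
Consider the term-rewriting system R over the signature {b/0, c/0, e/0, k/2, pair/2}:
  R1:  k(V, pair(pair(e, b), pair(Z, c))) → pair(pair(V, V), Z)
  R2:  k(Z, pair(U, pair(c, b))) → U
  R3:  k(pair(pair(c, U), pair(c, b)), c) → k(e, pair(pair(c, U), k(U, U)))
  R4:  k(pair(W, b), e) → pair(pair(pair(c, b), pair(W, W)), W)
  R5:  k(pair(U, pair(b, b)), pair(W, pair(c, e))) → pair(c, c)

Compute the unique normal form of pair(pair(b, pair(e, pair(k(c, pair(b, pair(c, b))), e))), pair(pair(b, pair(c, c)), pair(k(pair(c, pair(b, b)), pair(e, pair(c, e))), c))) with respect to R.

1. pair(pair(b, pair(e, pair(k(c, pair(b, pair(c, b))), e))), pair(pair(b, pair(c, c)), pair(k(pair(c, pair(b, b)), pair(e, pair(c, e))), c)))  →  pair(pair(b, pair(e, pair(b, e))), pair(pair(b, pair(c, c)), pair(k(pair(c, pair(b, b)), pair(e, pair(c, e))), c)))   [R2 at 1.2.2.1]
2. pair(pair(b, pair(e, pair(b, e))), pair(pair(b, pair(c, c)), pair(k(pair(c, pair(b, b)), pair(e, pair(c, e))), c)))  →  pair(pair(b, pair(e, pair(b, e))), pair(pair(b, pair(c, c)), pair(pair(c, c), c)))   [R5 at 2.2.1]

pair(pair(b, pair(e, pair(b, e))), pair(pair(b, pair(c, c)), pair(pair(c, c), c)))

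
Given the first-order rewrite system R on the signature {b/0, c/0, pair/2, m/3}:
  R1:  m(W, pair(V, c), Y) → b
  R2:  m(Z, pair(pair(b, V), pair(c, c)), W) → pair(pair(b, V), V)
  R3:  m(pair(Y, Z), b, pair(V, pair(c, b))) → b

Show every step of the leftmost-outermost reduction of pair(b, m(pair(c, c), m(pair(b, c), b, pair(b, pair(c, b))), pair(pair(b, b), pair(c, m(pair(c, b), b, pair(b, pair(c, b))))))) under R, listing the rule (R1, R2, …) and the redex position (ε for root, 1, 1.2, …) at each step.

pair(b, b)

1. pair(b, m(pair(c, c), m(pair(b, c), b, pair(b, pair(c, b))), pair(pair(b, b), pair(c, m(pair(c, b), b, pair(b, pair(c, b)))))))  →  pair(b, m(pair(c, c), b, pair(pair(b, b), pair(c, m(pair(c, b), b, pair(b, pair(c, b)))))))   [R3 at 2.2]
2. pair(b, m(pair(c, c), b, pair(pair(b, b), pair(c, m(pair(c, b), b, pair(b, pair(c, b)))))))  →  pair(b, m(pair(c, c), b, pair(pair(b, b), pair(c, b))))   [R3 at 2.3.2.2]
3. pair(b, m(pair(c, c), b, pair(pair(b, b), pair(c, b))))  →  pair(b, b)   [R3 at 2]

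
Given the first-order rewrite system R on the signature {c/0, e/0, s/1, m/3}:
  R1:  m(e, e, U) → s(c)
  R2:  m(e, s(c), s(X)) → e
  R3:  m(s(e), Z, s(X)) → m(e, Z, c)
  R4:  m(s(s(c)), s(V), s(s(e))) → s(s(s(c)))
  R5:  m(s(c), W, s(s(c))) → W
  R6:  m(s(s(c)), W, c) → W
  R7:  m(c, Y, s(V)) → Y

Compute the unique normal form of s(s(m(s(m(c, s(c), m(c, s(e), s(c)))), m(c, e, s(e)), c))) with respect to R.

1. s(s(m(s(m(c, s(c), m(c, s(e), s(c)))), m(c, e, s(e)), c)))  →  s(s(m(s(m(c, s(c), s(e))), m(c, e, s(e)), c)))   [R7 at 1.1.1.1.3]
2. s(s(m(s(m(c, s(c), s(e))), m(c, e, s(e)), c)))  →  s(s(m(s(s(c)), m(c, e, s(e)), c)))   [R7 at 1.1.1.1]
3. s(s(m(s(s(c)), m(c, e, s(e)), c)))  →  s(s(m(c, e, s(e))))   [R6 at 1.1]
4. s(s(m(c, e, s(e))))  →  s(s(e))   [R7 at 1.1]

s(s(e))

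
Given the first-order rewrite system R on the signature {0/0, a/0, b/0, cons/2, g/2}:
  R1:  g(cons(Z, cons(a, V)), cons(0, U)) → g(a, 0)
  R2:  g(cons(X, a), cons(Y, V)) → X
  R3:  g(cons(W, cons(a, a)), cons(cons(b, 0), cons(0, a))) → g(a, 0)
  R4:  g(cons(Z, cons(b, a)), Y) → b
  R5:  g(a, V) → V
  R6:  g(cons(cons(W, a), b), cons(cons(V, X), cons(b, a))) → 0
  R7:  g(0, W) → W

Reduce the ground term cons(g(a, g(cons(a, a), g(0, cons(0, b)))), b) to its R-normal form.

1. cons(g(a, g(cons(a, a), g(0, cons(0, b)))), b)  →  cons(g(cons(a, a), g(0, cons(0, b))), b)   [R5 at 1]
2. cons(g(cons(a, a), g(0, cons(0, b))), b)  →  cons(g(cons(a, a), cons(0, b)), b)   [R7 at 1.2]
3. cons(g(cons(a, a), cons(0, b)), b)  →  cons(a, b)   [R2 at 1]

cons(a, b)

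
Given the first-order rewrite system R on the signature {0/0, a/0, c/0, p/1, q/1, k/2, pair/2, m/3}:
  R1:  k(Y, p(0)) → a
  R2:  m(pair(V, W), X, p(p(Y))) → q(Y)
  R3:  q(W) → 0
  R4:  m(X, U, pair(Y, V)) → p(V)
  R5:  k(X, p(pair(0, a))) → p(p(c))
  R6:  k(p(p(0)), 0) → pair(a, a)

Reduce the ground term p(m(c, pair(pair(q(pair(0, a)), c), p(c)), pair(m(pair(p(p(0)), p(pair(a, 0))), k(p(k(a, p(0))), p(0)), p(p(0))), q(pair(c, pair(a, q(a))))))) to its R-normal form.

1. p(m(c, pair(pair(q(pair(0, a)), c), p(c)), pair(m(pair(p(p(0)), p(pair(a, 0))), k(p(k(a, p(0))), p(0)), p(p(0))), q(pair(c, pair(a, q(a)))))))  →  p(p(q(pair(c, pair(a, q(a))))))   [R4 at 1]
2. p(p(q(pair(c, pair(a, q(a))))))  →  p(p(0))   [R3 at 1.1]

p(p(0))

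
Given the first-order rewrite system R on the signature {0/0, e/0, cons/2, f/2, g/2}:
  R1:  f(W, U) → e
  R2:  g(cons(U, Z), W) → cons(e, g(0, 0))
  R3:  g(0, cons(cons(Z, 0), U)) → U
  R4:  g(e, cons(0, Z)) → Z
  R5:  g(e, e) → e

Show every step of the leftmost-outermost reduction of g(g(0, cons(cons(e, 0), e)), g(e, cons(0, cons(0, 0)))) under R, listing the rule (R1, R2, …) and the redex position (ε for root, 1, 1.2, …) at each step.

0

1. g(g(0, cons(cons(e, 0), e)), g(e, cons(0, cons(0, 0))))  →  g(e, g(e, cons(0, cons(0, 0))))   [R3 at 1]
2. g(e, g(e, cons(0, cons(0, 0))))  →  g(e, cons(0, 0))   [R4 at 2]
3. g(e, cons(0, 0))  →  0   [R4 at ε]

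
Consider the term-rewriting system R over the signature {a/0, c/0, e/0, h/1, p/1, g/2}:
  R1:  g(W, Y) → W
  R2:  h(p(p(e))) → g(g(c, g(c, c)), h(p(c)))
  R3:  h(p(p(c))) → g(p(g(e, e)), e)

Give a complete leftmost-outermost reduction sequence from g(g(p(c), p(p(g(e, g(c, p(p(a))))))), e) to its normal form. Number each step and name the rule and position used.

1. g(g(p(c), p(p(g(e, g(c, p(p(a))))))), e)  →  g(p(c), p(p(g(e, g(c, p(p(a)))))))   [R1 at ε]
2. g(p(c), p(p(g(e, g(c, p(p(a)))))))  →  p(c)   [R1 at ε]

p(c)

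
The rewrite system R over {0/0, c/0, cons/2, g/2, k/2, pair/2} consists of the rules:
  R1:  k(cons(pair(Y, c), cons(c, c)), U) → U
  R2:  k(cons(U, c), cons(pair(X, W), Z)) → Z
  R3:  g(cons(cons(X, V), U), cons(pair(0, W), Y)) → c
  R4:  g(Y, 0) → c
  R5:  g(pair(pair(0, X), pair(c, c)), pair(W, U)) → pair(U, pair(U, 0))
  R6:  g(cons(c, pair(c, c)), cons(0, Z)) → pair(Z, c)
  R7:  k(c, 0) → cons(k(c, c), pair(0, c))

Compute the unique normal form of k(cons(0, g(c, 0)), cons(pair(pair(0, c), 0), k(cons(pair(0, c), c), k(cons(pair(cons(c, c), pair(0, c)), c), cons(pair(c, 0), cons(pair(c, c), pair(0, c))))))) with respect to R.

pair(0, c)

1. k(cons(0, g(c, 0)), cons(pair(pair(0, c), 0), k(cons(pair(0, c), c), k(cons(pair(cons(c, c), pair(0, c)), c), cons(pair(c, 0), cons(pair(c, c), pair(0, c)))))))  →  k(cons(0, c), cons(pair(pair(0, c), 0), k(cons(pair(0, c), c), k(cons(pair(cons(c, c), pair(0, c)), c), cons(pair(c, 0), cons(pair(c, c), pair(0, c)))))))   [R4 at 1.2]
2. k(cons(0, c), cons(pair(pair(0, c), 0), k(cons(pair(0, c), c), k(cons(pair(cons(c, c), pair(0, c)), c), cons(pair(c, 0), cons(pair(c, c), pair(0, c)))))))  →  k(cons(pair(0, c), c), k(cons(pair(cons(c, c), pair(0, c)), c), cons(pair(c, 0), cons(pair(c, c), pair(0, c)))))   [R2 at ε]
3. k(cons(pair(0, c), c), k(cons(pair(cons(c, c), pair(0, c)), c), cons(pair(c, 0), cons(pair(c, c), pair(0, c)))))  →  k(cons(pair(0, c), c), cons(pair(c, c), pair(0, c)))   [R2 at 2]
4. k(cons(pair(0, c), c), cons(pair(c, c), pair(0, c)))  →  pair(0, c)   [R2 at ε]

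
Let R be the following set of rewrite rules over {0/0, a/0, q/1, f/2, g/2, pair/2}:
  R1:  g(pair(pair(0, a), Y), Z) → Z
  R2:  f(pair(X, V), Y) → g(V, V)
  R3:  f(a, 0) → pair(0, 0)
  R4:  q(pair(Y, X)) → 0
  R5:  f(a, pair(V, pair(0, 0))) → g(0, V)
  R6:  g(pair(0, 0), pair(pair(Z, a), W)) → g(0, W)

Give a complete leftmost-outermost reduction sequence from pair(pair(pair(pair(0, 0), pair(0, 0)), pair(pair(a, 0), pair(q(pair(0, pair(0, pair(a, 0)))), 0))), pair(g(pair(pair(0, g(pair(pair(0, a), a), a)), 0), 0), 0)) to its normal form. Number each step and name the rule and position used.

pair(pair(pair(pair(0, 0), pair(0, 0)), pair(pair(a, 0), pair(0, 0))), pair(0, 0))

1. pair(pair(pair(pair(0, 0), pair(0, 0)), pair(pair(a, 0), pair(q(pair(0, pair(0, pair(a, 0)))), 0))), pair(g(pair(pair(0, g(pair(pair(0, a), a), a)), 0), 0), 0))  →  pair(pair(pair(pair(0, 0), pair(0, 0)), pair(pair(a, 0), pair(0, 0))), pair(g(pair(pair(0, g(pair(pair(0, a), a), a)), 0), 0), 0))   [R4 at 1.2.2.1]
2. pair(pair(pair(pair(0, 0), pair(0, 0)), pair(pair(a, 0), pair(0, 0))), pair(g(pair(pair(0, g(pair(pair(0, a), a), a)), 0), 0), 0))  →  pair(pair(pair(pair(0, 0), pair(0, 0)), pair(pair(a, 0), pair(0, 0))), pair(g(pair(pair(0, a), 0), 0), 0))   [R1 at 2.1.1.1.2]
3. pair(pair(pair(pair(0, 0), pair(0, 0)), pair(pair(a, 0), pair(0, 0))), pair(g(pair(pair(0, a), 0), 0), 0))  →  pair(pair(pair(pair(0, 0), pair(0, 0)), pair(pair(a, 0), pair(0, 0))), pair(0, 0))   [R1 at 2.1]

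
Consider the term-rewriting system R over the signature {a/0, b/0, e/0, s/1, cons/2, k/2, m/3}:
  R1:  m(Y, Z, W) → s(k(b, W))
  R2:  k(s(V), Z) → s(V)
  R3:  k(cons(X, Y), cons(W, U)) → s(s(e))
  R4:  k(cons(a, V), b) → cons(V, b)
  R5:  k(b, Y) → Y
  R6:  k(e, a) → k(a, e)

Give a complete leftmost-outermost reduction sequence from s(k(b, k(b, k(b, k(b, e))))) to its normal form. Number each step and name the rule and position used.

s(e)

1. s(k(b, k(b, k(b, k(b, e)))))  →  s(k(b, k(b, k(b, e))))   [R5 at 1]
2. s(k(b, k(b, k(b, e))))  →  s(k(b, k(b, e)))   [R5 at 1]
3. s(k(b, k(b, e)))  →  s(k(b, e))   [R5 at 1]
4. s(k(b, e))  →  s(e)   [R5 at 1]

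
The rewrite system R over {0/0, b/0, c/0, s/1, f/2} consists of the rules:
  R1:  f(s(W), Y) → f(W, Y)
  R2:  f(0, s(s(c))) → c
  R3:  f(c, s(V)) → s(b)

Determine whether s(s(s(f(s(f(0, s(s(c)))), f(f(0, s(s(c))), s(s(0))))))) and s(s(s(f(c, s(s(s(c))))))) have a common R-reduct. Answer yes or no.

yes — NF(t₁) = s(s(s(s(b)))), NF(t₂) = s(s(s(s(b))))

Reduce t₁ = s(s(s(f(s(f(0, s(s(c)))), f(f(0, s(s(c))), s(s(0))))))):
1. s(s(s(f(s(f(0, s(s(c)))), f(f(0, s(s(c))), s(s(0)))))))  →  s(s(s(f(f(0, s(s(c))), f(f(0, s(s(c))), s(s(0)))))))   [R1 at 1.1.1]
2. s(s(s(f(f(0, s(s(c))), f(f(0, s(s(c))), s(s(0)))))))  →  s(s(s(f(c, f(f(0, s(s(c))), s(s(0)))))))   [R2 at 1.1.1.1]
3. s(s(s(f(c, f(f(0, s(s(c))), s(s(0)))))))  →  s(s(s(f(c, f(c, s(s(0)))))))   [R2 at 1.1.1.2.1]
4. s(s(s(f(c, f(c, s(s(0)))))))  →  s(s(s(f(c, s(b)))))   [R3 at 1.1.1.2]
5. s(s(s(f(c, s(b)))))  →  s(s(s(s(b))))   [R3 at 1.1.1]

Reduce t₂ = s(s(s(f(c, s(s(s(c))))))):
1. s(s(s(f(c, s(s(s(c)))))))  →  s(s(s(s(b))))   [R3 at 1.1.1]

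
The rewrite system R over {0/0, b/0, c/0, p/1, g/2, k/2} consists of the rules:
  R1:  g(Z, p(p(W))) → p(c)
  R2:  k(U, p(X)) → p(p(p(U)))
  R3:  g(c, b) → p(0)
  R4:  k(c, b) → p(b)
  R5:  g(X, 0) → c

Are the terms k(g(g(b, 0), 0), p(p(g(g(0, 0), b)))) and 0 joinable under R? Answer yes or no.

no — NF(t₁) = p(p(p(c))), NF(t₂) = 0

Reduce t₁ = k(g(g(b, 0), 0), p(p(g(g(0, 0), b)))):
1. k(g(g(b, 0), 0), p(p(g(g(0, 0), b))))  →  p(p(p(g(g(b, 0), 0))))   [R2 at ε]
2. p(p(p(g(g(b, 0), 0))))  →  p(p(p(c)))   [R5 at 1.1.1]

Reduce t₂ = 0:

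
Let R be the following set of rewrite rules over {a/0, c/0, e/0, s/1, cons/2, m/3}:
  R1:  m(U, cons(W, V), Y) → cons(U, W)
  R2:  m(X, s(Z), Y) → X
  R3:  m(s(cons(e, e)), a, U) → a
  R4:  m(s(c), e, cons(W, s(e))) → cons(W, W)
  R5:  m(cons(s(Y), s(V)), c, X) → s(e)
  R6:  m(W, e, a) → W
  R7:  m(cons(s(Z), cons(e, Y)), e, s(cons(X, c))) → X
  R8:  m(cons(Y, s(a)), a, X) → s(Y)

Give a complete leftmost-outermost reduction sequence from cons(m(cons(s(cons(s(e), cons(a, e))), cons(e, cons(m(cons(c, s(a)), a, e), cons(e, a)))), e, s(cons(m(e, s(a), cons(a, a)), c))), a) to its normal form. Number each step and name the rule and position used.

cons(e, a)

1. cons(m(cons(s(cons(s(e), cons(a, e))), cons(e, cons(m(cons(c, s(a)), a, e), cons(e, a)))), e, s(cons(m(e, s(a), cons(a, a)), c))), a)  →  cons(m(e, s(a), cons(a, a)), a)   [R7 at 1]
2. cons(m(e, s(a), cons(a, a)), a)  →  cons(e, a)   [R2 at 1]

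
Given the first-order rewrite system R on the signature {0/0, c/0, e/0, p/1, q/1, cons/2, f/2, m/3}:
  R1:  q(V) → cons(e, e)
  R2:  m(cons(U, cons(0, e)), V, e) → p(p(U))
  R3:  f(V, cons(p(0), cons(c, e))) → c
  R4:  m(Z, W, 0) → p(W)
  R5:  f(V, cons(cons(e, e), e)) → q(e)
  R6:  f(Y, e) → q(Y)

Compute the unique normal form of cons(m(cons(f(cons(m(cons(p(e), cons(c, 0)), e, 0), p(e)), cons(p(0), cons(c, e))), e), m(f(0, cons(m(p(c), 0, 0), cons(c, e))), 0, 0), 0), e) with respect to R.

cons(p(p(0)), e)

1. cons(m(cons(f(cons(m(cons(p(e), cons(c, 0)), e, 0), p(e)), cons(p(0), cons(c, e))), e), m(f(0, cons(m(p(c), 0, 0), cons(c, e))), 0, 0), 0), e)  →  cons(p(m(f(0, cons(m(p(c), 0, 0), cons(c, e))), 0, 0)), e)   [R4 at 1]
2. cons(p(m(f(0, cons(m(p(c), 0, 0), cons(c, e))), 0, 0)), e)  →  cons(p(p(0)), e)   [R4 at 1.1]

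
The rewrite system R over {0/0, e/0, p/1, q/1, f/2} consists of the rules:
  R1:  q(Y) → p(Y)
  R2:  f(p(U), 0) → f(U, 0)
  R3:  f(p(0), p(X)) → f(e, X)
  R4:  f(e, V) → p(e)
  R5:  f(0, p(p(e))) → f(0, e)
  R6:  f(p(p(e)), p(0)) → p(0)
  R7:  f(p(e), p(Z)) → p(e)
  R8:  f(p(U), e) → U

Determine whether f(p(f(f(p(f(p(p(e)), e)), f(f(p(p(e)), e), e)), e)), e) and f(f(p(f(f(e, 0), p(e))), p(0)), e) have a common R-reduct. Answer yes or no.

no — NF(t₁) = e, NF(t₂) = 0

Reduce t₁ = f(p(f(f(p(f(p(p(e)), e)), f(f(p(p(e)), e), e)), e)), e):
1. f(p(f(f(p(f(p(p(e)), e)), f(f(p(p(e)), e), e)), e)), e)  →  f(f(p(f(p(p(e)), e)), f(f(p(p(e)), e), e)), e)   [R8 at ε]
2. f(f(p(f(p(p(e)), e)), f(f(p(p(e)), e), e)), e)  →  f(f(p(p(e)), f(f(p(p(e)), e), e)), e)   [R8 at 1.1.1]
3. f(f(p(p(e)), f(f(p(p(e)), e), e)), e)  →  f(f(p(p(e)), f(p(e), e)), e)   [R8 at 1.2.1]
4. f(f(p(p(e)), f(p(e), e)), e)  →  f(f(p(p(e)), e), e)   [R8 at 1.2]
5. f(f(p(p(e)), e), e)  →  f(p(e), e)   [R8 at 1]
6. f(p(e), e)  →  e   [R8 at ε]

Reduce t₂ = f(f(p(f(f(e, 0), p(e))), p(0)), e):
1. f(f(p(f(f(e, 0), p(e))), p(0)), e)  →  f(f(p(f(p(e), p(e))), p(0)), e)   [R4 at 1.1.1.1]
2. f(f(p(f(p(e), p(e))), p(0)), e)  →  f(f(p(p(e)), p(0)), e)   [R7 at 1.1.1]
3. f(f(p(p(e)), p(0)), e)  →  f(p(0), e)   [R6 at 1]
4. f(p(0), e)  →  0   [R8 at ε]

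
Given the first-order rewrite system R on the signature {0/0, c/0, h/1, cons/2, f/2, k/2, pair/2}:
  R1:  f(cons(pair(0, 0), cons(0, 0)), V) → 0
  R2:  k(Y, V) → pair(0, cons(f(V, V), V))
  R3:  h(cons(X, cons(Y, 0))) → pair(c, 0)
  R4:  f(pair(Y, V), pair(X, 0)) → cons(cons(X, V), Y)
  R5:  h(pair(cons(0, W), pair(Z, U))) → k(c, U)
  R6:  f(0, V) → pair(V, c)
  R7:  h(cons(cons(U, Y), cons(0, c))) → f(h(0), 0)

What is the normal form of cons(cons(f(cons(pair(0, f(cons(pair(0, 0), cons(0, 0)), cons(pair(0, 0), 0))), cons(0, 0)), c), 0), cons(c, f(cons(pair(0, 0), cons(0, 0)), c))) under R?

cons(cons(0, 0), cons(c, 0))

1. cons(cons(f(cons(pair(0, f(cons(pair(0, 0), cons(0, 0)), cons(pair(0, 0), 0))), cons(0, 0)), c), 0), cons(c, f(cons(pair(0, 0), cons(0, 0)), c)))  →  cons(cons(f(cons(pair(0, 0), cons(0, 0)), c), 0), cons(c, f(cons(pair(0, 0), cons(0, 0)), c)))   [R1 at 1.1.1.1.2]
2. cons(cons(f(cons(pair(0, 0), cons(0, 0)), c), 0), cons(c, f(cons(pair(0, 0), cons(0, 0)), c)))  →  cons(cons(0, 0), cons(c, f(cons(pair(0, 0), cons(0, 0)), c)))   [R1 at 1.1]
3. cons(cons(0, 0), cons(c, f(cons(pair(0, 0), cons(0, 0)), c)))  →  cons(cons(0, 0), cons(c, 0))   [R1 at 2.2]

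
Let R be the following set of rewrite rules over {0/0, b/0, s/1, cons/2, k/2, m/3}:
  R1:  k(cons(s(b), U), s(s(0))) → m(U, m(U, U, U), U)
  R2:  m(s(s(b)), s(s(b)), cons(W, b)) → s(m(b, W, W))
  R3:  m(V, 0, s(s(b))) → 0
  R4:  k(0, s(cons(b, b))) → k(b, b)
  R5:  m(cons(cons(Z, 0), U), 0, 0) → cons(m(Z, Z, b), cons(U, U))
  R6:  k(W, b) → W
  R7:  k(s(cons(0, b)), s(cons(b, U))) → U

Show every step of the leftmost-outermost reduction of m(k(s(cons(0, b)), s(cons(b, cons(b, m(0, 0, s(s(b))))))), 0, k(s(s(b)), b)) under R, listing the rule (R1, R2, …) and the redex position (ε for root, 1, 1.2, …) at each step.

1. m(k(s(cons(0, b)), s(cons(b, cons(b, m(0, 0, s(s(b))))))), 0, k(s(s(b)), b))  →  m(cons(b, m(0, 0, s(s(b)))), 0, k(s(s(b)), b))   [R7 at 1]
2. m(cons(b, m(0, 0, s(s(b)))), 0, k(s(s(b)), b))  →  m(cons(b, 0), 0, k(s(s(b)), b))   [R3 at 1.2]
3. m(cons(b, 0), 0, k(s(s(b)), b))  →  m(cons(b, 0), 0, s(s(b)))   [R6 at 3]
4. m(cons(b, 0), 0, s(s(b)))  →  0   [R3 at ε]

0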